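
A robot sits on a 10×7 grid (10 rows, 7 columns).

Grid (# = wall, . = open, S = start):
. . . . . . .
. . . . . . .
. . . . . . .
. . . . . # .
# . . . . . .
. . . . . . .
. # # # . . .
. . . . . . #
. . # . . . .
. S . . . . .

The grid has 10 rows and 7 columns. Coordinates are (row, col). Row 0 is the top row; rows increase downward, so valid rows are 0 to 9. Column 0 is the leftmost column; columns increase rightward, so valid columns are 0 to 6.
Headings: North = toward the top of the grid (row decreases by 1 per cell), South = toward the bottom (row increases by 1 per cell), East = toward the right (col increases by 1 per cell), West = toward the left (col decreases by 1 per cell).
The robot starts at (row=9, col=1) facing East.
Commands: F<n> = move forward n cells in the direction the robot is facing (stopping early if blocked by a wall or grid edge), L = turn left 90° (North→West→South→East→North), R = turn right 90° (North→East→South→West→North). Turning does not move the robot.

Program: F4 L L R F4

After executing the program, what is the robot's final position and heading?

Start: (row=9, col=1), facing East
  F4: move forward 4, now at (row=9, col=5)
  L: turn left, now facing North
  L: turn left, now facing West
  R: turn right, now facing North
  F4: move forward 4, now at (row=5, col=5)
Final: (row=5, col=5), facing North

Answer: Final position: (row=5, col=5), facing North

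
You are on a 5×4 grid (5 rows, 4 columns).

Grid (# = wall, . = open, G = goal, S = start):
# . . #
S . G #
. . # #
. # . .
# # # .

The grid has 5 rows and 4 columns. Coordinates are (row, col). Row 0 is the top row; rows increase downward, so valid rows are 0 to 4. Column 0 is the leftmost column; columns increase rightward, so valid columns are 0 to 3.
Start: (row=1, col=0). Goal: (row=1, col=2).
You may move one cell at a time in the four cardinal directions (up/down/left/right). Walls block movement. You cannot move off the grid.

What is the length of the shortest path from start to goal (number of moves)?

Answer: Shortest path length: 2

Derivation:
BFS from (row=1, col=0) until reaching (row=1, col=2):
  Distance 0: (row=1, col=0)
  Distance 1: (row=1, col=1), (row=2, col=0)
  Distance 2: (row=0, col=1), (row=1, col=2), (row=2, col=1), (row=3, col=0)  <- goal reached here
One shortest path (2 moves): (row=1, col=0) -> (row=1, col=1) -> (row=1, col=2)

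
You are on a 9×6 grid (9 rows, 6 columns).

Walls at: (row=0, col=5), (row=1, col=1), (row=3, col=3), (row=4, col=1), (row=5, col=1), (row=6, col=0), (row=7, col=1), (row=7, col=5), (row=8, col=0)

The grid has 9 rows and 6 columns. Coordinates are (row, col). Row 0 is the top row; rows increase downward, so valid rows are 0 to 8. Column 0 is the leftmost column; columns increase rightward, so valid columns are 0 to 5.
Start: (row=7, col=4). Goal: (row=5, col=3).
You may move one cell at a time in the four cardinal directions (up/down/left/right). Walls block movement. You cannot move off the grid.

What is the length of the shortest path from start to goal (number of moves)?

BFS from (row=7, col=4) until reaching (row=5, col=3):
  Distance 0: (row=7, col=4)
  Distance 1: (row=6, col=4), (row=7, col=3), (row=8, col=4)
  Distance 2: (row=5, col=4), (row=6, col=3), (row=6, col=5), (row=7, col=2), (row=8, col=3), (row=8, col=5)
  Distance 3: (row=4, col=4), (row=5, col=3), (row=5, col=5), (row=6, col=2), (row=8, col=2)  <- goal reached here
One shortest path (3 moves): (row=7, col=4) -> (row=7, col=3) -> (row=6, col=3) -> (row=5, col=3)

Answer: Shortest path length: 3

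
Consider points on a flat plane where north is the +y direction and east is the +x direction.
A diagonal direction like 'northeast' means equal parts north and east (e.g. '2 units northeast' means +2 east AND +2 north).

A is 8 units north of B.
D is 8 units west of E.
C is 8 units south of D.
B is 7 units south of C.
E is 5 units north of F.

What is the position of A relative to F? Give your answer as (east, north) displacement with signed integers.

Place F at the origin (east=0, north=0).
  E is 5 units north of F: delta (east=+0, north=+5); E at (east=0, north=5).
  D is 8 units west of E: delta (east=-8, north=+0); D at (east=-8, north=5).
  C is 8 units south of D: delta (east=+0, north=-8); C at (east=-8, north=-3).
  B is 7 units south of C: delta (east=+0, north=-7); B at (east=-8, north=-10).
  A is 8 units north of B: delta (east=+0, north=+8); A at (east=-8, north=-2).
Therefore A relative to F: (east=-8, north=-2).

Answer: A is at (east=-8, north=-2) relative to F.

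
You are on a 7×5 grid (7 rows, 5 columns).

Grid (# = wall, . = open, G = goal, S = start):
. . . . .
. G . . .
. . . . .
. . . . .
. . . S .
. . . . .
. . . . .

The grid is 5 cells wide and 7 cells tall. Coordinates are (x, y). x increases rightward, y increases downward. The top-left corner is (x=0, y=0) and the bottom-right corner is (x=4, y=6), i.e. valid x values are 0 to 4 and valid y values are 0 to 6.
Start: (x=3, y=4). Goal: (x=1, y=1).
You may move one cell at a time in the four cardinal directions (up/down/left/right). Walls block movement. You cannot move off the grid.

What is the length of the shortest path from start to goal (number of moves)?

BFS from (x=3, y=4) until reaching (x=1, y=1):
  Distance 0: (x=3, y=4)
  Distance 1: (x=3, y=3), (x=2, y=4), (x=4, y=4), (x=3, y=5)
  Distance 2: (x=3, y=2), (x=2, y=3), (x=4, y=3), (x=1, y=4), (x=2, y=5), (x=4, y=5), (x=3, y=6)
  Distance 3: (x=3, y=1), (x=2, y=2), (x=4, y=2), (x=1, y=3), (x=0, y=4), (x=1, y=5), (x=2, y=6), (x=4, y=6)
  Distance 4: (x=3, y=0), (x=2, y=1), (x=4, y=1), (x=1, y=2), (x=0, y=3), (x=0, y=5), (x=1, y=6)
  Distance 5: (x=2, y=0), (x=4, y=0), (x=1, y=1), (x=0, y=2), (x=0, y=6)  <- goal reached here
One shortest path (5 moves): (x=3, y=4) -> (x=2, y=4) -> (x=1, y=4) -> (x=1, y=3) -> (x=1, y=2) -> (x=1, y=1)

Answer: Shortest path length: 5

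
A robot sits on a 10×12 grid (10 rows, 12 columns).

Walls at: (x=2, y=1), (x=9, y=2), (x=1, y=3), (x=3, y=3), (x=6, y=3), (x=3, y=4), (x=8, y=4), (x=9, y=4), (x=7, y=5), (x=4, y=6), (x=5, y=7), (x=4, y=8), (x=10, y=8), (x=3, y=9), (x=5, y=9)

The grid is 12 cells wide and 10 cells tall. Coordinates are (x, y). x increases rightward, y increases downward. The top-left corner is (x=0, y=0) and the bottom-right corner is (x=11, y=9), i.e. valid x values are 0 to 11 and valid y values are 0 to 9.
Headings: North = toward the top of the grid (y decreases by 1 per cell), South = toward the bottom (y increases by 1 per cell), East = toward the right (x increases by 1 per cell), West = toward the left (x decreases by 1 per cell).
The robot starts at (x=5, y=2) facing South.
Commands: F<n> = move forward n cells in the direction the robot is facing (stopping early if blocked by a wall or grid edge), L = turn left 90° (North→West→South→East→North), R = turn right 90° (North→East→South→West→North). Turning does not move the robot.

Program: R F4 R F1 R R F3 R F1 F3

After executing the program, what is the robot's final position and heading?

Answer: Final position: (x=0, y=2), facing West

Derivation:
Start: (x=5, y=2), facing South
  R: turn right, now facing West
  F4: move forward 4, now at (x=1, y=2)
  R: turn right, now facing North
  F1: move forward 1, now at (x=1, y=1)
  R: turn right, now facing East
  R: turn right, now facing South
  F3: move forward 1/3 (blocked), now at (x=1, y=2)
  R: turn right, now facing West
  F1: move forward 1, now at (x=0, y=2)
  F3: move forward 0/3 (blocked), now at (x=0, y=2)
Final: (x=0, y=2), facing West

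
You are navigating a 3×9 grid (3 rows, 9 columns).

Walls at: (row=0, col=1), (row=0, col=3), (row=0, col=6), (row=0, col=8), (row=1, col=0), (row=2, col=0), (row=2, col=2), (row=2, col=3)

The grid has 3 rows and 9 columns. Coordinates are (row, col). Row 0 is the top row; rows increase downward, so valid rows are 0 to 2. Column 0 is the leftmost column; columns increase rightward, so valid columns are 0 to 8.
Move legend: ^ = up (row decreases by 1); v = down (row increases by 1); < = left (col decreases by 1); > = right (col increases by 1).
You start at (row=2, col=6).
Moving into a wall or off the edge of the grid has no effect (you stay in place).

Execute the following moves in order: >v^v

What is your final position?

Start: (row=2, col=6)
  > (right): (row=2, col=6) -> (row=2, col=7)
  v (down): blocked, stay at (row=2, col=7)
  ^ (up): (row=2, col=7) -> (row=1, col=7)
  v (down): (row=1, col=7) -> (row=2, col=7)
Final: (row=2, col=7)

Answer: Final position: (row=2, col=7)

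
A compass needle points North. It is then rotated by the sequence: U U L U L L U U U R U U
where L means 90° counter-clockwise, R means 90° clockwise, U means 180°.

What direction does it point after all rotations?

Answer: Final heading: South

Derivation:
Start: North
  U (U-turn (180°)) -> South
  U (U-turn (180°)) -> North
  L (left (90° counter-clockwise)) -> West
  U (U-turn (180°)) -> East
  L (left (90° counter-clockwise)) -> North
  L (left (90° counter-clockwise)) -> West
  U (U-turn (180°)) -> East
  U (U-turn (180°)) -> West
  U (U-turn (180°)) -> East
  R (right (90° clockwise)) -> South
  U (U-turn (180°)) -> North
  U (U-turn (180°)) -> South
Final: South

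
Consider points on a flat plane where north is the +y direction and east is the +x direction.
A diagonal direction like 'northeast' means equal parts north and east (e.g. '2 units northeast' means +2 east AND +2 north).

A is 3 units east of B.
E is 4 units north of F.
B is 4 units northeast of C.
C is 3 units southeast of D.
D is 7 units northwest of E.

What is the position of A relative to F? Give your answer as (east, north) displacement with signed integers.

Answer: A is at (east=3, north=12) relative to F.

Derivation:
Place F at the origin (east=0, north=0).
  E is 4 units north of F: delta (east=+0, north=+4); E at (east=0, north=4).
  D is 7 units northwest of E: delta (east=-7, north=+7); D at (east=-7, north=11).
  C is 3 units southeast of D: delta (east=+3, north=-3); C at (east=-4, north=8).
  B is 4 units northeast of C: delta (east=+4, north=+4); B at (east=0, north=12).
  A is 3 units east of B: delta (east=+3, north=+0); A at (east=3, north=12).
Therefore A relative to F: (east=3, north=12).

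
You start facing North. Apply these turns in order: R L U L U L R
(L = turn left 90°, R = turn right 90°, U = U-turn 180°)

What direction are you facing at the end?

Start: North
  R (right (90° clockwise)) -> East
  L (left (90° counter-clockwise)) -> North
  U (U-turn (180°)) -> South
  L (left (90° counter-clockwise)) -> East
  U (U-turn (180°)) -> West
  L (left (90° counter-clockwise)) -> South
  R (right (90° clockwise)) -> West
Final: West

Answer: Final heading: West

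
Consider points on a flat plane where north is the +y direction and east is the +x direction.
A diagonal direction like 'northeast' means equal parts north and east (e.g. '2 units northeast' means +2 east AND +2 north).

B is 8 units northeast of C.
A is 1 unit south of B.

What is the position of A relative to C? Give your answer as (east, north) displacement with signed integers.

Answer: A is at (east=8, north=7) relative to C.

Derivation:
Place C at the origin (east=0, north=0).
  B is 8 units northeast of C: delta (east=+8, north=+8); B at (east=8, north=8).
  A is 1 unit south of B: delta (east=+0, north=-1); A at (east=8, north=7).
Therefore A relative to C: (east=8, north=7).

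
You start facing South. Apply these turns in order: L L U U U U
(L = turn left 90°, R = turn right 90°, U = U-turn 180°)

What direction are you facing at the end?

Answer: Final heading: North

Derivation:
Start: South
  L (left (90° counter-clockwise)) -> East
  L (left (90° counter-clockwise)) -> North
  U (U-turn (180°)) -> South
  U (U-turn (180°)) -> North
  U (U-turn (180°)) -> South
  U (U-turn (180°)) -> North
Final: North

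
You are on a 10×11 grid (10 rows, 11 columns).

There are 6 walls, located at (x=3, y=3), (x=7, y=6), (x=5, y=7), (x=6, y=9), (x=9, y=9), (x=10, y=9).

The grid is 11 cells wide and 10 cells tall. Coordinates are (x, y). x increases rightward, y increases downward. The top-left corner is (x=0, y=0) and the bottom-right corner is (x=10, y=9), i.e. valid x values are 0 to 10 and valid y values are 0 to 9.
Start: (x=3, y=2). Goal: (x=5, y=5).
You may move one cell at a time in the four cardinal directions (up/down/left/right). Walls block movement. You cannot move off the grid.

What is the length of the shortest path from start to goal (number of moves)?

Answer: Shortest path length: 5

Derivation:
BFS from (x=3, y=2) until reaching (x=5, y=5):
  Distance 0: (x=3, y=2)
  Distance 1: (x=3, y=1), (x=2, y=2), (x=4, y=2)
  Distance 2: (x=3, y=0), (x=2, y=1), (x=4, y=1), (x=1, y=2), (x=5, y=2), (x=2, y=3), (x=4, y=3)
  Distance 3: (x=2, y=0), (x=4, y=0), (x=1, y=1), (x=5, y=1), (x=0, y=2), (x=6, y=2), (x=1, y=3), (x=5, y=3), (x=2, y=4), (x=4, y=4)
  Distance 4: (x=1, y=0), (x=5, y=0), (x=0, y=1), (x=6, y=1), (x=7, y=2), (x=0, y=3), (x=6, y=3), (x=1, y=4), (x=3, y=4), (x=5, y=4), (x=2, y=5), (x=4, y=5)
  Distance 5: (x=0, y=0), (x=6, y=0), (x=7, y=1), (x=8, y=2), (x=7, y=3), (x=0, y=4), (x=6, y=4), (x=1, y=5), (x=3, y=5), (x=5, y=5), (x=2, y=6), (x=4, y=6)  <- goal reached here
One shortest path (5 moves): (x=3, y=2) -> (x=4, y=2) -> (x=5, y=2) -> (x=5, y=3) -> (x=5, y=4) -> (x=5, y=5)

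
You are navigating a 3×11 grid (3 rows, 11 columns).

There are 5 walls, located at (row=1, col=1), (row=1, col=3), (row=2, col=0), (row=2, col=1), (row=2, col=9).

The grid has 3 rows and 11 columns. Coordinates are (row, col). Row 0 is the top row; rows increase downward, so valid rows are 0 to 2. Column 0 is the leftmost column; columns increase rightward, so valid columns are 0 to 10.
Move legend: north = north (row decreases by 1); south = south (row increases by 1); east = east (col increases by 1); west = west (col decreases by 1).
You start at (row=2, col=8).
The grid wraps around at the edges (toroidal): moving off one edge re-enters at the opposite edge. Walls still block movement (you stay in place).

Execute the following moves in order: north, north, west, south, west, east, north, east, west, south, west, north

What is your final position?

Start: (row=2, col=8)
  north (north): (row=2, col=8) -> (row=1, col=8)
  north (north): (row=1, col=8) -> (row=0, col=8)
  west (west): (row=0, col=8) -> (row=0, col=7)
  south (south): (row=0, col=7) -> (row=1, col=7)
  west (west): (row=1, col=7) -> (row=1, col=6)
  east (east): (row=1, col=6) -> (row=1, col=7)
  north (north): (row=1, col=7) -> (row=0, col=7)
  east (east): (row=0, col=7) -> (row=0, col=8)
  west (west): (row=0, col=8) -> (row=0, col=7)
  south (south): (row=0, col=7) -> (row=1, col=7)
  west (west): (row=1, col=7) -> (row=1, col=6)
  north (north): (row=1, col=6) -> (row=0, col=6)
Final: (row=0, col=6)

Answer: Final position: (row=0, col=6)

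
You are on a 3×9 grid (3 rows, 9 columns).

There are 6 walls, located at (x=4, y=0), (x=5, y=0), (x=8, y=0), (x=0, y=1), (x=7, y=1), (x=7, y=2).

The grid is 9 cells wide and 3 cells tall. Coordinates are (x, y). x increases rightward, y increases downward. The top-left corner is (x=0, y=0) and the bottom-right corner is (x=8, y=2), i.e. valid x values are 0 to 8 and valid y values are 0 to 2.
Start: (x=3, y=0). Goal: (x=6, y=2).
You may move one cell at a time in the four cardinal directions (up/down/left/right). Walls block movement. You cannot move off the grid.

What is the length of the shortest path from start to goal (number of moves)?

BFS from (x=3, y=0) until reaching (x=6, y=2):
  Distance 0: (x=3, y=0)
  Distance 1: (x=2, y=0), (x=3, y=1)
  Distance 2: (x=1, y=0), (x=2, y=1), (x=4, y=1), (x=3, y=2)
  Distance 3: (x=0, y=0), (x=1, y=1), (x=5, y=1), (x=2, y=2), (x=4, y=2)
  Distance 4: (x=6, y=1), (x=1, y=2), (x=5, y=2)
  Distance 5: (x=6, y=0), (x=0, y=2), (x=6, y=2)  <- goal reached here
One shortest path (5 moves): (x=3, y=0) -> (x=3, y=1) -> (x=4, y=1) -> (x=5, y=1) -> (x=6, y=1) -> (x=6, y=2)

Answer: Shortest path length: 5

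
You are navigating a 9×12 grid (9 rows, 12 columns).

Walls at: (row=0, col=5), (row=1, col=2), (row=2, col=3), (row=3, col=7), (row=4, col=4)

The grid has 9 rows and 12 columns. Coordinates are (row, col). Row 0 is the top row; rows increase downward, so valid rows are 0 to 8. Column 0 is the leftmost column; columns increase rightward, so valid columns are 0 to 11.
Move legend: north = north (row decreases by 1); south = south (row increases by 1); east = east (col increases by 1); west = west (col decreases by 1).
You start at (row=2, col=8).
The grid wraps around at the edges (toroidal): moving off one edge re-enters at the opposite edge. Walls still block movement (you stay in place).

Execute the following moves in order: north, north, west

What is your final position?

Start: (row=2, col=8)
  north (north): (row=2, col=8) -> (row=1, col=8)
  north (north): (row=1, col=8) -> (row=0, col=8)
  west (west): (row=0, col=8) -> (row=0, col=7)
Final: (row=0, col=7)

Answer: Final position: (row=0, col=7)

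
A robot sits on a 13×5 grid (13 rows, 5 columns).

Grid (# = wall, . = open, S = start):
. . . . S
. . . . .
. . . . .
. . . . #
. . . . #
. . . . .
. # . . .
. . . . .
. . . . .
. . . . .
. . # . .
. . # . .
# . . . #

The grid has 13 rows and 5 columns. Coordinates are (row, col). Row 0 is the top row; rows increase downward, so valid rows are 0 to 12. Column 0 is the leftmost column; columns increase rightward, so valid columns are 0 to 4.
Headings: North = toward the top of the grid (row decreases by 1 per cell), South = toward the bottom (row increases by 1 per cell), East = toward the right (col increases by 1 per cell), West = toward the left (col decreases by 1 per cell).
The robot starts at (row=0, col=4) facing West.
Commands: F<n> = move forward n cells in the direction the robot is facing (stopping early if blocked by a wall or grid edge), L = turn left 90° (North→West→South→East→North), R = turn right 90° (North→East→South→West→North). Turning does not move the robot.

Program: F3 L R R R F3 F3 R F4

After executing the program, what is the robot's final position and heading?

Answer: Final position: (row=2, col=4), facing South

Derivation:
Start: (row=0, col=4), facing West
  F3: move forward 3, now at (row=0, col=1)
  L: turn left, now facing South
  R: turn right, now facing West
  R: turn right, now facing North
  R: turn right, now facing East
  F3: move forward 3, now at (row=0, col=4)
  F3: move forward 0/3 (blocked), now at (row=0, col=4)
  R: turn right, now facing South
  F4: move forward 2/4 (blocked), now at (row=2, col=4)
Final: (row=2, col=4), facing South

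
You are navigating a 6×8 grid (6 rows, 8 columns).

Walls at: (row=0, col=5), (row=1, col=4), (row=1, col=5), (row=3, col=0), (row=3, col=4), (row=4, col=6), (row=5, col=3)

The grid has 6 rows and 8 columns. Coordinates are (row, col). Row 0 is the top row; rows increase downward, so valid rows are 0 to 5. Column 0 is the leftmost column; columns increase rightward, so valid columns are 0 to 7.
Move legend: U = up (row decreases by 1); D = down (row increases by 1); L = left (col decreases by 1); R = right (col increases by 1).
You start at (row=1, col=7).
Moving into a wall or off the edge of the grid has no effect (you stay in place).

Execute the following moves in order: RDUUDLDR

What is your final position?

Answer: Final position: (row=2, col=7)

Derivation:
Start: (row=1, col=7)
  R (right): blocked, stay at (row=1, col=7)
  D (down): (row=1, col=7) -> (row=2, col=7)
  U (up): (row=2, col=7) -> (row=1, col=7)
  U (up): (row=1, col=7) -> (row=0, col=7)
  D (down): (row=0, col=7) -> (row=1, col=7)
  L (left): (row=1, col=7) -> (row=1, col=6)
  D (down): (row=1, col=6) -> (row=2, col=6)
  R (right): (row=2, col=6) -> (row=2, col=7)
Final: (row=2, col=7)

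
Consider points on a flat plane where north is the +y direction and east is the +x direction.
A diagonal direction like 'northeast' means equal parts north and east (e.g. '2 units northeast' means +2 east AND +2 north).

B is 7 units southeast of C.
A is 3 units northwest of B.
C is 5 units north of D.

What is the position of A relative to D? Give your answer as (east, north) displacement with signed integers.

Answer: A is at (east=4, north=1) relative to D.

Derivation:
Place D at the origin (east=0, north=0).
  C is 5 units north of D: delta (east=+0, north=+5); C at (east=0, north=5).
  B is 7 units southeast of C: delta (east=+7, north=-7); B at (east=7, north=-2).
  A is 3 units northwest of B: delta (east=-3, north=+3); A at (east=4, north=1).
Therefore A relative to D: (east=4, north=1).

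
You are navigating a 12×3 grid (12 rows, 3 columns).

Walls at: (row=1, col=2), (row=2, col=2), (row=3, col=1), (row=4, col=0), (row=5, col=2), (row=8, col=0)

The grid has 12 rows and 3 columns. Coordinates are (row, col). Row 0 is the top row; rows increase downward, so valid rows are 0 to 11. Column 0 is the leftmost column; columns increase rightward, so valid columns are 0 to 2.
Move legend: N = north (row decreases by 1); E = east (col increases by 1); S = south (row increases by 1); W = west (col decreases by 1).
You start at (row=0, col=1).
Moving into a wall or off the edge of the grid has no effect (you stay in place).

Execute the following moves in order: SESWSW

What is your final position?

Start: (row=0, col=1)
  S (south): (row=0, col=1) -> (row=1, col=1)
  E (east): blocked, stay at (row=1, col=1)
  S (south): (row=1, col=1) -> (row=2, col=1)
  W (west): (row=2, col=1) -> (row=2, col=0)
  S (south): (row=2, col=0) -> (row=3, col=0)
  W (west): blocked, stay at (row=3, col=0)
Final: (row=3, col=0)

Answer: Final position: (row=3, col=0)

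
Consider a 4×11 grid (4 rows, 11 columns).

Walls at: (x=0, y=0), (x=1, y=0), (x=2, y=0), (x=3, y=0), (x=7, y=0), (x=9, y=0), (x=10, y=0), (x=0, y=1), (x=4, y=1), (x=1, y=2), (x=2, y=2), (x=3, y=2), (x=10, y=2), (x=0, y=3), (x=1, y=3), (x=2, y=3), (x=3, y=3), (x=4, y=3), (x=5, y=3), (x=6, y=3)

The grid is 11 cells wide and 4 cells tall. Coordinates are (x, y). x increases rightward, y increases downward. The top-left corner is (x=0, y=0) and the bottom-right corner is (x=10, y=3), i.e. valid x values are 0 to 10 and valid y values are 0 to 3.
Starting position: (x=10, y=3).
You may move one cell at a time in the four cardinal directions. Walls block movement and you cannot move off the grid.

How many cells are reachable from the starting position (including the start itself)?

Answer: Reachable cells: 20

Derivation:
BFS flood-fill from (x=10, y=3):
  Distance 0: (x=10, y=3)
  Distance 1: (x=9, y=3)
  Distance 2: (x=9, y=2), (x=8, y=3)
  Distance 3: (x=9, y=1), (x=8, y=2), (x=7, y=3)
  Distance 4: (x=8, y=1), (x=10, y=1), (x=7, y=2)
  Distance 5: (x=8, y=0), (x=7, y=1), (x=6, y=2)
  Distance 6: (x=6, y=1), (x=5, y=2)
  Distance 7: (x=6, y=0), (x=5, y=1), (x=4, y=2)
  Distance 8: (x=5, y=0)
  Distance 9: (x=4, y=0)
Total reachable: 20 (grid has 24 open cells total)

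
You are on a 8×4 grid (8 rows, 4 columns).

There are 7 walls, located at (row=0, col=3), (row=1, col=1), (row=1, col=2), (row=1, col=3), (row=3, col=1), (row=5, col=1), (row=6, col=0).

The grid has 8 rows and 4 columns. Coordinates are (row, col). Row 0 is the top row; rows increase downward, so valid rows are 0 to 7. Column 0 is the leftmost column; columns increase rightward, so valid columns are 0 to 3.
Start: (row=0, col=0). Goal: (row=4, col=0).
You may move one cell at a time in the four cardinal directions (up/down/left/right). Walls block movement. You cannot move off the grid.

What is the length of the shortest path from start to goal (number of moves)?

BFS from (row=0, col=0) until reaching (row=4, col=0):
  Distance 0: (row=0, col=0)
  Distance 1: (row=0, col=1), (row=1, col=0)
  Distance 2: (row=0, col=2), (row=2, col=0)
  Distance 3: (row=2, col=1), (row=3, col=0)
  Distance 4: (row=2, col=2), (row=4, col=0)  <- goal reached here
One shortest path (4 moves): (row=0, col=0) -> (row=1, col=0) -> (row=2, col=0) -> (row=3, col=0) -> (row=4, col=0)

Answer: Shortest path length: 4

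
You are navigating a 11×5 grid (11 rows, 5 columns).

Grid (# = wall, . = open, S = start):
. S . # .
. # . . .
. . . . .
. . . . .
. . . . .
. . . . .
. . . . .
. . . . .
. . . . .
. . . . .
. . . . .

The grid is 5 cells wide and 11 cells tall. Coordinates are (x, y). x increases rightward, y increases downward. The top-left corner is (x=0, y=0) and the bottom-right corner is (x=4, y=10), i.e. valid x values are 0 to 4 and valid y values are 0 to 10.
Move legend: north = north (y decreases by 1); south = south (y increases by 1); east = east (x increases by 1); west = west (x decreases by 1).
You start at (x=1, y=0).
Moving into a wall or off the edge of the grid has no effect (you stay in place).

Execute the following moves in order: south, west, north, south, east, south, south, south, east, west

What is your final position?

Answer: Final position: (x=0, y=4)

Derivation:
Start: (x=1, y=0)
  south (south): blocked, stay at (x=1, y=0)
  west (west): (x=1, y=0) -> (x=0, y=0)
  north (north): blocked, stay at (x=0, y=0)
  south (south): (x=0, y=0) -> (x=0, y=1)
  east (east): blocked, stay at (x=0, y=1)
  south (south): (x=0, y=1) -> (x=0, y=2)
  south (south): (x=0, y=2) -> (x=0, y=3)
  south (south): (x=0, y=3) -> (x=0, y=4)
  east (east): (x=0, y=4) -> (x=1, y=4)
  west (west): (x=1, y=4) -> (x=0, y=4)
Final: (x=0, y=4)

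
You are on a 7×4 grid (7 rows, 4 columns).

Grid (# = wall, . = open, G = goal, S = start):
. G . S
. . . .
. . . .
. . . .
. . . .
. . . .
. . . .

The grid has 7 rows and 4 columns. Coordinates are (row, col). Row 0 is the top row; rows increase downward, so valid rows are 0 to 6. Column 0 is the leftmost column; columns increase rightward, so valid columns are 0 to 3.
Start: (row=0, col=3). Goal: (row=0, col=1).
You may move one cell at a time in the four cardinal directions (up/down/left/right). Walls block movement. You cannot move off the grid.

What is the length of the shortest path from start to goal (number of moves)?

BFS from (row=0, col=3) until reaching (row=0, col=1):
  Distance 0: (row=0, col=3)
  Distance 1: (row=0, col=2), (row=1, col=3)
  Distance 2: (row=0, col=1), (row=1, col=2), (row=2, col=3)  <- goal reached here
One shortest path (2 moves): (row=0, col=3) -> (row=0, col=2) -> (row=0, col=1)

Answer: Shortest path length: 2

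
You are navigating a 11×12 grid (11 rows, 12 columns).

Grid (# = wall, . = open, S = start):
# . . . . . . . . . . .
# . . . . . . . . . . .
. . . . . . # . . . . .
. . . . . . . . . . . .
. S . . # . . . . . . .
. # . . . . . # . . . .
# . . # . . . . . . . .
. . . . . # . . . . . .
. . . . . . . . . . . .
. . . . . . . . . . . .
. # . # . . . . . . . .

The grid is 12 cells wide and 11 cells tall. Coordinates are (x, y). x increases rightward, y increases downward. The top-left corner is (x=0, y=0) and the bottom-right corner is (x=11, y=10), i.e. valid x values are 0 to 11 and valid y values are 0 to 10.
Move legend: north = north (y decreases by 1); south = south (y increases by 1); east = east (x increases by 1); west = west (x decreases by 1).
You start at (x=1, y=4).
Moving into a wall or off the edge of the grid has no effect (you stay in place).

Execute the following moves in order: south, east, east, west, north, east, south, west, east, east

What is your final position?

Answer: Final position: (x=3, y=4)

Derivation:
Start: (x=1, y=4)
  south (south): blocked, stay at (x=1, y=4)
  east (east): (x=1, y=4) -> (x=2, y=4)
  east (east): (x=2, y=4) -> (x=3, y=4)
  west (west): (x=3, y=4) -> (x=2, y=4)
  north (north): (x=2, y=4) -> (x=2, y=3)
  east (east): (x=2, y=3) -> (x=3, y=3)
  south (south): (x=3, y=3) -> (x=3, y=4)
  west (west): (x=3, y=4) -> (x=2, y=4)
  east (east): (x=2, y=4) -> (x=3, y=4)
  east (east): blocked, stay at (x=3, y=4)
Final: (x=3, y=4)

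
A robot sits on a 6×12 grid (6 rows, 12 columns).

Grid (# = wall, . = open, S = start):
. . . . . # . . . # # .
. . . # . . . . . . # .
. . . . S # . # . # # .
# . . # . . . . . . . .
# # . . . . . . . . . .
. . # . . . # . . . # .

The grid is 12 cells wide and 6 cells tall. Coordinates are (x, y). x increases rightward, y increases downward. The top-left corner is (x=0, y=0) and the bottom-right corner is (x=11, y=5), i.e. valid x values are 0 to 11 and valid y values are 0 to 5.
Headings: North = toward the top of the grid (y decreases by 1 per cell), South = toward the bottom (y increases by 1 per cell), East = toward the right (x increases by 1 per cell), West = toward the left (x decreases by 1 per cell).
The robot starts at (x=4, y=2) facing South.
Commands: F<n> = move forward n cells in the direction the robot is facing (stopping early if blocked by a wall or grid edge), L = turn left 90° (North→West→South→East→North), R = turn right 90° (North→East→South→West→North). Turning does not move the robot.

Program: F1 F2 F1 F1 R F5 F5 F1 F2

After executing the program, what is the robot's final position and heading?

Answer: Final position: (x=3, y=5), facing West

Derivation:
Start: (x=4, y=2), facing South
  F1: move forward 1, now at (x=4, y=3)
  F2: move forward 2, now at (x=4, y=5)
  F1: move forward 0/1 (blocked), now at (x=4, y=5)
  F1: move forward 0/1 (blocked), now at (x=4, y=5)
  R: turn right, now facing West
  F5: move forward 1/5 (blocked), now at (x=3, y=5)
  F5: move forward 0/5 (blocked), now at (x=3, y=5)
  F1: move forward 0/1 (blocked), now at (x=3, y=5)
  F2: move forward 0/2 (blocked), now at (x=3, y=5)
Final: (x=3, y=5), facing West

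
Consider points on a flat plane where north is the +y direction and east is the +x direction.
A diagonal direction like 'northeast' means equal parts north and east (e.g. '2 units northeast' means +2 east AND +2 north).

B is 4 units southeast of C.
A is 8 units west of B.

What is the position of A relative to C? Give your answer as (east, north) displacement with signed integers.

Place C at the origin (east=0, north=0).
  B is 4 units southeast of C: delta (east=+4, north=-4); B at (east=4, north=-4).
  A is 8 units west of B: delta (east=-8, north=+0); A at (east=-4, north=-4).
Therefore A relative to C: (east=-4, north=-4).

Answer: A is at (east=-4, north=-4) relative to C.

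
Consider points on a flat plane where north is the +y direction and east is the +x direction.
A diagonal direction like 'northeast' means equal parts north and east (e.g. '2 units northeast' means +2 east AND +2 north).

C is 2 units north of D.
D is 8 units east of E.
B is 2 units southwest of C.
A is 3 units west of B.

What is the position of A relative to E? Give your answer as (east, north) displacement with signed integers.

Answer: A is at (east=3, north=0) relative to E.

Derivation:
Place E at the origin (east=0, north=0).
  D is 8 units east of E: delta (east=+8, north=+0); D at (east=8, north=0).
  C is 2 units north of D: delta (east=+0, north=+2); C at (east=8, north=2).
  B is 2 units southwest of C: delta (east=-2, north=-2); B at (east=6, north=0).
  A is 3 units west of B: delta (east=-3, north=+0); A at (east=3, north=0).
Therefore A relative to E: (east=3, north=0).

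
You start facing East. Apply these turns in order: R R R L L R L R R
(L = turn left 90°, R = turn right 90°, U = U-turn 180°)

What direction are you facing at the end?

Answer: Final heading: North

Derivation:
Start: East
  R (right (90° clockwise)) -> South
  R (right (90° clockwise)) -> West
  R (right (90° clockwise)) -> North
  L (left (90° counter-clockwise)) -> West
  L (left (90° counter-clockwise)) -> South
  R (right (90° clockwise)) -> West
  L (left (90° counter-clockwise)) -> South
  R (right (90° clockwise)) -> West
  R (right (90° clockwise)) -> North
Final: North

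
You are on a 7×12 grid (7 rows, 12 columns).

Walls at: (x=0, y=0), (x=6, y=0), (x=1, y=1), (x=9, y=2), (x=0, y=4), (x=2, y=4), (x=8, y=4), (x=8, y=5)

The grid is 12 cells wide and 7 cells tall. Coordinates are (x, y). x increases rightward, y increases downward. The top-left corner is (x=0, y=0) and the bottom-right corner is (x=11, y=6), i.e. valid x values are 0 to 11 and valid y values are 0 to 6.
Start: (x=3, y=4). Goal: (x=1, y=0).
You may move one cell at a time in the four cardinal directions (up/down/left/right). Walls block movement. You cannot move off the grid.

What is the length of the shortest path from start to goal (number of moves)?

Answer: Shortest path length: 6

Derivation:
BFS from (x=3, y=4) until reaching (x=1, y=0):
  Distance 0: (x=3, y=4)
  Distance 1: (x=3, y=3), (x=4, y=4), (x=3, y=5)
  Distance 2: (x=3, y=2), (x=2, y=3), (x=4, y=3), (x=5, y=4), (x=2, y=5), (x=4, y=5), (x=3, y=6)
  Distance 3: (x=3, y=1), (x=2, y=2), (x=4, y=2), (x=1, y=3), (x=5, y=3), (x=6, y=4), (x=1, y=5), (x=5, y=5), (x=2, y=6), (x=4, y=6)
  Distance 4: (x=3, y=0), (x=2, y=1), (x=4, y=1), (x=1, y=2), (x=5, y=2), (x=0, y=3), (x=6, y=3), (x=1, y=4), (x=7, y=4), (x=0, y=5), (x=6, y=5), (x=1, y=6), (x=5, y=6)
  Distance 5: (x=2, y=0), (x=4, y=0), (x=5, y=1), (x=0, y=2), (x=6, y=2), (x=7, y=3), (x=7, y=5), (x=0, y=6), (x=6, y=6)
  Distance 6: (x=1, y=0), (x=5, y=0), (x=0, y=1), (x=6, y=1), (x=7, y=2), (x=8, y=3), (x=7, y=6)  <- goal reached here
One shortest path (6 moves): (x=3, y=4) -> (x=3, y=3) -> (x=2, y=3) -> (x=2, y=2) -> (x=2, y=1) -> (x=2, y=0) -> (x=1, y=0)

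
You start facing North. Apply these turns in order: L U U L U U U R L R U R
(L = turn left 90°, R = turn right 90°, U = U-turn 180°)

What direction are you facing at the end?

Start: North
  L (left (90° counter-clockwise)) -> West
  U (U-turn (180°)) -> East
  U (U-turn (180°)) -> West
  L (left (90° counter-clockwise)) -> South
  U (U-turn (180°)) -> North
  U (U-turn (180°)) -> South
  U (U-turn (180°)) -> North
  R (right (90° clockwise)) -> East
  L (left (90° counter-clockwise)) -> North
  R (right (90° clockwise)) -> East
  U (U-turn (180°)) -> West
  R (right (90° clockwise)) -> North
Final: North

Answer: Final heading: North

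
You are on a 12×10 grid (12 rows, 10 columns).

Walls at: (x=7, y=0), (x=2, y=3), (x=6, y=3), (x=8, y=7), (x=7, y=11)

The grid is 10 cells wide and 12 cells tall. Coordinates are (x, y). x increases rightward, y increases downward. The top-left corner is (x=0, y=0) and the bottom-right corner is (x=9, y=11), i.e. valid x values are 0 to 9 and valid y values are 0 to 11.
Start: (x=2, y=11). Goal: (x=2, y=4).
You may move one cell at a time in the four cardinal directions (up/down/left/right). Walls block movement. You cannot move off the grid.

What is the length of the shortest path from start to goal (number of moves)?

Answer: Shortest path length: 7

Derivation:
BFS from (x=2, y=11) until reaching (x=2, y=4):
  Distance 0: (x=2, y=11)
  Distance 1: (x=2, y=10), (x=1, y=11), (x=3, y=11)
  Distance 2: (x=2, y=9), (x=1, y=10), (x=3, y=10), (x=0, y=11), (x=4, y=11)
  Distance 3: (x=2, y=8), (x=1, y=9), (x=3, y=9), (x=0, y=10), (x=4, y=10), (x=5, y=11)
  Distance 4: (x=2, y=7), (x=1, y=8), (x=3, y=8), (x=0, y=9), (x=4, y=9), (x=5, y=10), (x=6, y=11)
  Distance 5: (x=2, y=6), (x=1, y=7), (x=3, y=7), (x=0, y=8), (x=4, y=8), (x=5, y=9), (x=6, y=10)
  Distance 6: (x=2, y=5), (x=1, y=6), (x=3, y=6), (x=0, y=7), (x=4, y=7), (x=5, y=8), (x=6, y=9), (x=7, y=10)
  Distance 7: (x=2, y=4), (x=1, y=5), (x=3, y=5), (x=0, y=6), (x=4, y=6), (x=5, y=7), (x=6, y=8), (x=7, y=9), (x=8, y=10)  <- goal reached here
One shortest path (7 moves): (x=2, y=11) -> (x=2, y=10) -> (x=2, y=9) -> (x=2, y=8) -> (x=2, y=7) -> (x=2, y=6) -> (x=2, y=5) -> (x=2, y=4)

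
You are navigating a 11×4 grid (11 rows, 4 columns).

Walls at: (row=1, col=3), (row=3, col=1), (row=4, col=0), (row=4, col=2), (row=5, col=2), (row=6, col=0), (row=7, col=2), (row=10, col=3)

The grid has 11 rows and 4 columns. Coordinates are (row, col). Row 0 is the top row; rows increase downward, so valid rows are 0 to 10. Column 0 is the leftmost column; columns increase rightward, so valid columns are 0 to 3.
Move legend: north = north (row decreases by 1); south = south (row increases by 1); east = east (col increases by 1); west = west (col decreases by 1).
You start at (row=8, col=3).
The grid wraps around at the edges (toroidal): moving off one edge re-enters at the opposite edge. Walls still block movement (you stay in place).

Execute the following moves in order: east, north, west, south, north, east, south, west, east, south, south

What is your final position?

Start: (row=8, col=3)
  east (east): (row=8, col=3) -> (row=8, col=0)
  north (north): (row=8, col=0) -> (row=7, col=0)
  west (west): (row=7, col=0) -> (row=7, col=3)
  south (south): (row=7, col=3) -> (row=8, col=3)
  north (north): (row=8, col=3) -> (row=7, col=3)
  east (east): (row=7, col=3) -> (row=7, col=0)
  south (south): (row=7, col=0) -> (row=8, col=0)
  west (west): (row=8, col=0) -> (row=8, col=3)
  east (east): (row=8, col=3) -> (row=8, col=0)
  south (south): (row=8, col=0) -> (row=9, col=0)
  south (south): (row=9, col=0) -> (row=10, col=0)
Final: (row=10, col=0)

Answer: Final position: (row=10, col=0)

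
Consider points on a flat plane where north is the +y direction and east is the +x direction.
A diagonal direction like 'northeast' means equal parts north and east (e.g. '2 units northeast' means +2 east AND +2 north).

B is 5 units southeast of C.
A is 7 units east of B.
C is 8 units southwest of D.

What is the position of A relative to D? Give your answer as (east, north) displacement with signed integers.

Answer: A is at (east=4, north=-13) relative to D.

Derivation:
Place D at the origin (east=0, north=0).
  C is 8 units southwest of D: delta (east=-8, north=-8); C at (east=-8, north=-8).
  B is 5 units southeast of C: delta (east=+5, north=-5); B at (east=-3, north=-13).
  A is 7 units east of B: delta (east=+7, north=+0); A at (east=4, north=-13).
Therefore A relative to D: (east=4, north=-13).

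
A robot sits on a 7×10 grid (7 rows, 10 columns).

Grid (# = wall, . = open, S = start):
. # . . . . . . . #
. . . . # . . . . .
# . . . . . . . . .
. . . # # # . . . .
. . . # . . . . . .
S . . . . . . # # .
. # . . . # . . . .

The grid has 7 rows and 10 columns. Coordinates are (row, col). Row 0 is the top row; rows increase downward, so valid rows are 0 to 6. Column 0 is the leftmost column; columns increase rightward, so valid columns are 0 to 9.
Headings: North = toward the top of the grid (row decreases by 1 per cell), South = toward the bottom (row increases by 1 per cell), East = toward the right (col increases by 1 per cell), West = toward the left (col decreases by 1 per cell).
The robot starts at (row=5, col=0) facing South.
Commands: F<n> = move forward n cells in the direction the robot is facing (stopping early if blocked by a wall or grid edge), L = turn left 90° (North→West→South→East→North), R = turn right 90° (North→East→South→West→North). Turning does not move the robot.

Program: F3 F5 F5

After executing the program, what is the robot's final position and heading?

Answer: Final position: (row=6, col=0), facing South

Derivation:
Start: (row=5, col=0), facing South
  F3: move forward 1/3 (blocked), now at (row=6, col=0)
  F5: move forward 0/5 (blocked), now at (row=6, col=0)
  F5: move forward 0/5 (blocked), now at (row=6, col=0)
Final: (row=6, col=0), facing South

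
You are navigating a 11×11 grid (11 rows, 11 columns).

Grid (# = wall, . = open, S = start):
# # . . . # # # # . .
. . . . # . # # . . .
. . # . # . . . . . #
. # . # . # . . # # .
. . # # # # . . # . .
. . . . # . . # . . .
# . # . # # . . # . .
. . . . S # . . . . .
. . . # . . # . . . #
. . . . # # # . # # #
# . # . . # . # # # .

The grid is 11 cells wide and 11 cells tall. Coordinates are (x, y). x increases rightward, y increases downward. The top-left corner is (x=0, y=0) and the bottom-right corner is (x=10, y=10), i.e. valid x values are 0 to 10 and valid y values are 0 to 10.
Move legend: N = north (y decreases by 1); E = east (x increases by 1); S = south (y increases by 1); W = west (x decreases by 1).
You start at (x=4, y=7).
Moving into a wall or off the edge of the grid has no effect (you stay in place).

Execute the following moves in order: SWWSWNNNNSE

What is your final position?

Start: (x=4, y=7)
  S (south): (x=4, y=7) -> (x=4, y=8)
  W (west): blocked, stay at (x=4, y=8)
  W (west): blocked, stay at (x=4, y=8)
  S (south): blocked, stay at (x=4, y=8)
  W (west): blocked, stay at (x=4, y=8)
  N (north): (x=4, y=8) -> (x=4, y=7)
  [×3]N (north): blocked, stay at (x=4, y=7)
  S (south): (x=4, y=7) -> (x=4, y=8)
  E (east): (x=4, y=8) -> (x=5, y=8)
Final: (x=5, y=8)

Answer: Final position: (x=5, y=8)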